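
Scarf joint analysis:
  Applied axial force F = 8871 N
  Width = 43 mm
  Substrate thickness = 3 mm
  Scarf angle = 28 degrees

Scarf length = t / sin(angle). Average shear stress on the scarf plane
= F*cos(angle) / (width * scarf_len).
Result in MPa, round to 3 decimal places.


Scarf length = 3 / sin(28 deg) = 6.3902 mm
cos(28 deg) = 0.882948
Shear = 8871 * 0.882948 / (43 * 6.3902)
= 28.505 MPa

28.505


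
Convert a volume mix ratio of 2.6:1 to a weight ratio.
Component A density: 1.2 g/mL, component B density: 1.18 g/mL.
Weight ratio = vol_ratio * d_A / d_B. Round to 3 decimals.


= 2.6 * 1.2 / 1.18 = 2.644

2.644


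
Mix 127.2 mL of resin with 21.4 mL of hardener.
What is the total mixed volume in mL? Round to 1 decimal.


Total = 127.2 + 21.4 = 148.6 mL

148.6


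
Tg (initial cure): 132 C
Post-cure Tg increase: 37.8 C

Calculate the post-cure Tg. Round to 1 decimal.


Post-cure Tg = 132 + 37.8 = 169.8 C

169.8


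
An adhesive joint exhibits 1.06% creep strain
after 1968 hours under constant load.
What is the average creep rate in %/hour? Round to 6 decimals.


Creep rate = strain / time
= 1.06 / 1968
= 0.000539 %/h

0.000539


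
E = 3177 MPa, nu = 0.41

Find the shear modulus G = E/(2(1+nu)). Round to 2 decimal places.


G = 3177 / (2 * 1.41)
= 1126.60 MPa

1126.60


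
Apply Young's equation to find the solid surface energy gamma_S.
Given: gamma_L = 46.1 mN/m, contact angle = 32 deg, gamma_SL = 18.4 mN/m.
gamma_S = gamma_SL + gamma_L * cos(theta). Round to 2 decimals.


theta_rad = 32 * pi/180 = 0.558505
gamma_S = 18.4 + 46.1 * cos(0.558505)
= 57.50 mN/m

57.50


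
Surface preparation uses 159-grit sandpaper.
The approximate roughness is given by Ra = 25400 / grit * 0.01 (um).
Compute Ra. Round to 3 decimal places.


Ra = 25400 / 159 * 0.01
= 254 / 159
= 1.597 um

1.597


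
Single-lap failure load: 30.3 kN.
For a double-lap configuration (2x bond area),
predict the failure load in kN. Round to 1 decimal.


Failure load = 30.3 * 2 = 60.6 kN

60.6


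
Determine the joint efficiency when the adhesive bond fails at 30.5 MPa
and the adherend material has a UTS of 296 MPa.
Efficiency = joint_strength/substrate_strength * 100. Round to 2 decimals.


Joint efficiency = 30.5 / 296 * 100
= 10.30%

10.30


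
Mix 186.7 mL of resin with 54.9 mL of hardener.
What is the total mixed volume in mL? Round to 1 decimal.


Total = 186.7 + 54.9 = 241.6 mL

241.6


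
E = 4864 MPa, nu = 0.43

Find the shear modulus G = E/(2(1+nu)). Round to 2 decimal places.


G = 4864 / (2 * 1.43)
= 1700.70 MPa

1700.70


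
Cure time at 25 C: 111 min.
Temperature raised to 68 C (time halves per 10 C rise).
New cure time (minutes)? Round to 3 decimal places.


Acceleration factor = 2^(43/10) = 19.6983
New time = 111 / 19.6983 = 5.635 min

5.635


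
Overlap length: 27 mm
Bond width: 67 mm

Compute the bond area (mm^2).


Bond area = 27 * 67 = 1809 mm^2

1809


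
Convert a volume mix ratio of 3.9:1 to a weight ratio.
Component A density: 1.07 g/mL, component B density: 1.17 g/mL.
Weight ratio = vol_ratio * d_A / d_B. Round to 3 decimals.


= 3.9 * 1.07 / 1.17 = 3.567

3.567


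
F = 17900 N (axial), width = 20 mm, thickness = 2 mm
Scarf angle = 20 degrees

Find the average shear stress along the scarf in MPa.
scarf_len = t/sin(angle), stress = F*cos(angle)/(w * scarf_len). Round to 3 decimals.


scarf_len = 2/sin(20 deg) = 5.8476
cos(20 deg) = 0.939693
stress = 17900*0.939693/(20*5.8476) = 143.824 MPa

143.824


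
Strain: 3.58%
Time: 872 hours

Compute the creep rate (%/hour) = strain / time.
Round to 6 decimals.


Creep rate = 3.58 / 872
= 0.004106 %/h

0.004106


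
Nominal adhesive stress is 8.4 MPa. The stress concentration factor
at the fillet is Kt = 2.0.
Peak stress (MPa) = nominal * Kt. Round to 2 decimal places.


Peak = 8.4 * 2.0 = 16.80 MPa

16.80


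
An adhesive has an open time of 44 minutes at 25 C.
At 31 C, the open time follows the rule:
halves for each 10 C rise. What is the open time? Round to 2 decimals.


Factor = 2^((31-25)/10) = 1.5157
Open time = 44 / 1.5157 = 29.03 min

29.03


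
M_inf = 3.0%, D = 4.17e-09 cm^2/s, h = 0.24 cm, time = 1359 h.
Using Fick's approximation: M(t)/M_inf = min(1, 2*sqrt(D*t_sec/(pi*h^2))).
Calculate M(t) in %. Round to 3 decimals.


t = 4892400 s
ratio = min(1, 2*sqrt(4.17e-09*4892400/(pi*0.0576)))
= 0.671541
M(t) = 3.0 * 0.671541 = 2.015%

2.015


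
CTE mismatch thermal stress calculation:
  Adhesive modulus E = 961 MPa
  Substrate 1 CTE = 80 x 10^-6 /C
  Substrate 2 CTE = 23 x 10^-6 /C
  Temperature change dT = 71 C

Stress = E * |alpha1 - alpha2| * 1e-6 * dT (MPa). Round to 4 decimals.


delta_alpha = |80 - 23| = 57 x 10^-6/C
Stress = 961 * 57e-6 * 71
= 3.8892 MPa

3.8892


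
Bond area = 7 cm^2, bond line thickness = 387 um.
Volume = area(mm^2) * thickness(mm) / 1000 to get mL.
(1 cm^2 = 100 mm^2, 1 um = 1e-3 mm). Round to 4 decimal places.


area_mm2 = 7 * 100 = 700
blt_mm = 387 * 1e-3 = 0.387
vol_mm3 = 700 * 0.387 = 270.9
vol_mL = 270.9 / 1000 = 0.2709 mL

0.2709


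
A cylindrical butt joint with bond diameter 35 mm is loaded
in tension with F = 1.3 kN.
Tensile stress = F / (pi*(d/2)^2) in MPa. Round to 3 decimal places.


Area = pi * (35/2)^2 = 962.1128 mm^2
Stress = 1.3*1000 / 962.1128
= 1.351 MPa

1.351


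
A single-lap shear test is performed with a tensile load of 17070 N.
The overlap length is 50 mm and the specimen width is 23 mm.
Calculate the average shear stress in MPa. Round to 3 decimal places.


Shear stress = F / (overlap * width)
= 17070 / (50 * 23)
= 17070 / 1150
= 14.843 MPa

14.843


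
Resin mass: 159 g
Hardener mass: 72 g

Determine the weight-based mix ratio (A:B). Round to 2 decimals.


Ratio = 159 / 72 = 2.21

2.21


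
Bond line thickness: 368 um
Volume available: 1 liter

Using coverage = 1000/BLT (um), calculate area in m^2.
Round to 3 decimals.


1 L = 1e6 mm^3, thickness = 368 um = 0.368 mm
Area = 1e6 / 0.368 mm^2 = (1e6 / 0.368) / 1e6 m^2 = 1000 / 368 m^2
= 2.717 m^2

2.717


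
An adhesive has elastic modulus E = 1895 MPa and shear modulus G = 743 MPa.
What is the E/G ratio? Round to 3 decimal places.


E/G = 1895 / 743 = 2.550

2.550


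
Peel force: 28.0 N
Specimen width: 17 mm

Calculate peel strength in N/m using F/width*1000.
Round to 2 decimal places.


Peel strength = 28.0 / 17 * 1000 = 1647.06 N/m

1647.06


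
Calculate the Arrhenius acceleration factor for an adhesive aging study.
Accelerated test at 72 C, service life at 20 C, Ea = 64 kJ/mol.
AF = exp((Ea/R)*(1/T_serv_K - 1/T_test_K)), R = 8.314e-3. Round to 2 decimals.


T_test = 345.15 K, T_serv = 293.15 K
Ea/R = 64 / 0.008314 = 7697.86
AF = exp(7697.86 * (1/293.15 - 1/345.15))
= 52.26

52.26


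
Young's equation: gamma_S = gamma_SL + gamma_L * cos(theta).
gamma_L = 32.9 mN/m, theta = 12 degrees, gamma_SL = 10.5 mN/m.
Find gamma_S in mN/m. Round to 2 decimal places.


cos(12 deg) = 0.978148
gamma_S = 10.5 + 32.9 * 0.978148
= 42.68 mN/m

42.68


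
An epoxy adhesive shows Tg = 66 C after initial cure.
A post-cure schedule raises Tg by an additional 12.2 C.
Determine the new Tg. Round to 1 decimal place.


New Tg = 66 + 12.2
= 78.2 C

78.2


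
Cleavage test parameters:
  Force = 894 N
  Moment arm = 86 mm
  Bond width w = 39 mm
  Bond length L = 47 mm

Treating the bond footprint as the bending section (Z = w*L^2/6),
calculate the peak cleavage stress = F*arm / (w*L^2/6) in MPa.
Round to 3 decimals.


M = 894 * 86 = 76884 N*mm
Z = 39 * 47^2 / 6 = 86151 / 6 mm^3
sigma = M / Z = 6 * 76884 / 86151 = 461304 / 86151
= 5.355 MPa

5.355


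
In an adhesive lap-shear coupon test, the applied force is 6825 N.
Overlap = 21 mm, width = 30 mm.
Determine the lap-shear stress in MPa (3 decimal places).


stress = F / (overlap * width)
= 6825 / (21 * 30)
= 10.833 MPa

10.833


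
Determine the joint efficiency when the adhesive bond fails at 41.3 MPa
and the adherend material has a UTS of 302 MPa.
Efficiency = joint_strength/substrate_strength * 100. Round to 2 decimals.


Joint efficiency = 41.3 / 302 * 100
= 13.68%

13.68


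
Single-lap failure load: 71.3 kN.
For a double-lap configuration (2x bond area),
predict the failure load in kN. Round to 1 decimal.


Failure load = 71.3 * 2 = 142.6 kN

142.6


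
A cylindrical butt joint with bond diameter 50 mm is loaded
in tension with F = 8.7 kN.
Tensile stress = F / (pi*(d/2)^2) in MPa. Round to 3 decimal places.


Area = pi * (50/2)^2 = 1963.4954 mm^2
Stress = 8.7*1000 / 1963.4954
= 4.431 MPa

4.431


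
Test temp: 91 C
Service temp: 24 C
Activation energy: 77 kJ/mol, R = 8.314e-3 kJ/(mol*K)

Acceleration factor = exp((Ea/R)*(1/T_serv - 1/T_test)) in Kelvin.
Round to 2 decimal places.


AF = exp((77/0.008314)*(1/297.15 - 1/364.15))
= 309.37

309.37


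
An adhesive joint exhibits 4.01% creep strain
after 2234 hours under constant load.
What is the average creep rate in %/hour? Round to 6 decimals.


Creep rate = strain / time
= 4.01 / 2234
= 0.001795 %/h

0.001795


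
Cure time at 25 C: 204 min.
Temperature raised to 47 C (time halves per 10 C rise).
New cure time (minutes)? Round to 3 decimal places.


Acceleration factor = 2^(22/10) = 4.5948
New time = 204 / 4.5948 = 44.398 min

44.398


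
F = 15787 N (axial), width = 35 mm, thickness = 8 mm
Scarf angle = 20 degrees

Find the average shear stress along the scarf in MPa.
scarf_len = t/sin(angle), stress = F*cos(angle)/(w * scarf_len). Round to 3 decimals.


scarf_len = 8/sin(20 deg) = 23.3904
cos(20 deg) = 0.939693
stress = 15787*0.939693/(35*23.3904) = 18.121 MPa

18.121


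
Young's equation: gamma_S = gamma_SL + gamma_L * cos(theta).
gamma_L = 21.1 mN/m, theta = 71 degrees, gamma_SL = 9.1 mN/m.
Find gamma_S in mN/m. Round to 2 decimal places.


cos(71 deg) = 0.325568
gamma_S = 9.1 + 21.1 * 0.325568
= 15.97 mN/m

15.97


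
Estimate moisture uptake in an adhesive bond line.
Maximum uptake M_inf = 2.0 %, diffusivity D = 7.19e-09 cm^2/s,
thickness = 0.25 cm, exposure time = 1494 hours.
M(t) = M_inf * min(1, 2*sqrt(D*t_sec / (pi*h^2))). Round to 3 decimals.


Convert time: 1494 h = 5378400 s
ratio = min(1, 2*sqrt(7.19e-09*5378400/(pi*0.25^2)))
= 0.887577
M(t) = 2.0 * 0.887577 = 1.775%

1.775


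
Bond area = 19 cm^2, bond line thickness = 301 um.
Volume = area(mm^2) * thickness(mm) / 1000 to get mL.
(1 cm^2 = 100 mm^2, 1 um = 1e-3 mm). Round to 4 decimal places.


area_mm2 = 19 * 100 = 1900
blt_mm = 301 * 1e-3 = 0.301
vol_mm3 = 1900 * 0.301 = 571.9
vol_mL = 571.9 / 1000 = 0.5719 mL

0.5719


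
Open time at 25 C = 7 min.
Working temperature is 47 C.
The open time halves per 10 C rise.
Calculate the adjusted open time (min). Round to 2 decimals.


factor = 2^((47 - 25) / 10) = 4.5948
ot = 7 / 4.5948 = 1.52 min

1.52


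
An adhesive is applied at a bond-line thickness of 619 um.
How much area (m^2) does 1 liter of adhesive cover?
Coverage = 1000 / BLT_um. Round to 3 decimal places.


Coverage = 1000 / 619 = 1.616 m^2

1.616


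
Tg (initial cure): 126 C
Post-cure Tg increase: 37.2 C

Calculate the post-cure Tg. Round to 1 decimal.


Post-cure Tg = 126 + 37.2 = 163.2 C

163.2


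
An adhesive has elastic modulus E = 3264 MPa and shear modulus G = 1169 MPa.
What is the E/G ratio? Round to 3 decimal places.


E/G = 3264 / 1169 = 2.792

2.792


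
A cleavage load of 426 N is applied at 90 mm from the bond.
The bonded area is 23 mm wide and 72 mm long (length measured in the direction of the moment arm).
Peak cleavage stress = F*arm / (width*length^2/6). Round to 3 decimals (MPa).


Moment = 426 * 90 = 38340 N*mm
Section modulus = 23 * 5184 / 6 = 119232 / 6 mm^3
Stress = 38340 / (119232 / 6) = 230040 / 119232
= 1.929 MPa

1.929


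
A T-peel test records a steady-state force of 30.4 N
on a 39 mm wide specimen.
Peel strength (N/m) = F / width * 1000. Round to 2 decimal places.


Peel strength = 30.4 / 39 * 1000
= 779.49 N/m

779.49


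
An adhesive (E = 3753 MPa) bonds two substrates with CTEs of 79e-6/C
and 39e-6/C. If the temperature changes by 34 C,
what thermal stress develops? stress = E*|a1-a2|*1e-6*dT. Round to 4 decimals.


Stress = 3753 * |79 - 39| * 1e-6 * 34
= 5.1041 MPa

5.1041


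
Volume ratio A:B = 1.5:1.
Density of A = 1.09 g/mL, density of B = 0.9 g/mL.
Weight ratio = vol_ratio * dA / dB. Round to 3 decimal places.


Wt ratio = 1.5 * 1.09 / 0.9
= 1.817

1.817


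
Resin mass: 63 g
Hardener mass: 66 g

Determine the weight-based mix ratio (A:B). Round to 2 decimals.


Ratio = 63 / 66 = 0.95

0.95


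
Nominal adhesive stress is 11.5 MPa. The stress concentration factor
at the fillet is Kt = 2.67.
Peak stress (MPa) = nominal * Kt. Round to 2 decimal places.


Peak = 11.5 * 2.67 = 30.71 MPa

30.71


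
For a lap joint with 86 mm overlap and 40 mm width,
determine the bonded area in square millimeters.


Area = 86 * 40 = 3440 mm^2

3440


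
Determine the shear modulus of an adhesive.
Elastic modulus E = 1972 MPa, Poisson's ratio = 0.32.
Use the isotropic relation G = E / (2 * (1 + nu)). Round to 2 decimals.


G = 1972 / (2*(1+0.32)) = 1972 / 2.64
= 746.97 MPa

746.97


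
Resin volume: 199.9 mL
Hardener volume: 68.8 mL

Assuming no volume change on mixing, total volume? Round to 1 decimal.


V_total = 199.9 + 68.8 = 268.7 mL

268.7


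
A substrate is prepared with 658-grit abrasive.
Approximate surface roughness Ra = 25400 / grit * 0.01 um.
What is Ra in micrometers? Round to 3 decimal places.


Ra = 25400 / 658 * 0.01 = 0.386 um

0.386


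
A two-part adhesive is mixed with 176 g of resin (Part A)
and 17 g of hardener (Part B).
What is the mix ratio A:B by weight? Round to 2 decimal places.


Mix ratio = mass_A / mass_B
= 176 / 17
= 10.35

10.35


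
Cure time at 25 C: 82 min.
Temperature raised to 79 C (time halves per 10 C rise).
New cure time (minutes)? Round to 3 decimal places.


Acceleration factor = 2^(54/10) = 42.2243
New time = 82 / 42.2243 = 1.942 min

1.942


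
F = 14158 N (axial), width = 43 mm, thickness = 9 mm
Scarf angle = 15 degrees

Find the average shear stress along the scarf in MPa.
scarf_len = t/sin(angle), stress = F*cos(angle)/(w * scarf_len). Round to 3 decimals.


scarf_len = 9/sin(15 deg) = 34.7733
cos(15 deg) = 0.965926
stress = 14158*0.965926/(43*34.7733) = 9.146 MPa

9.146


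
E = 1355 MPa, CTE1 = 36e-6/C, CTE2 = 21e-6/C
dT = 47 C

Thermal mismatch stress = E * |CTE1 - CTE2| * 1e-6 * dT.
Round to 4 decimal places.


= 1355 * 15e-6 * 47
= 0.9553 MPa

0.9553


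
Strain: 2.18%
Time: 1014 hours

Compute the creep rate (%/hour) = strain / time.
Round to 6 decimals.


Creep rate = 2.18 / 1014
= 0.002150 %/h

0.002150


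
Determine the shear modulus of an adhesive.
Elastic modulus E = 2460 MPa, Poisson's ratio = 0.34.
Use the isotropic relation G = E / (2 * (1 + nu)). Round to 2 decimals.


G = 2460 / (2*(1+0.34)) = 2460 / 2.68
= 917.91 MPa

917.91


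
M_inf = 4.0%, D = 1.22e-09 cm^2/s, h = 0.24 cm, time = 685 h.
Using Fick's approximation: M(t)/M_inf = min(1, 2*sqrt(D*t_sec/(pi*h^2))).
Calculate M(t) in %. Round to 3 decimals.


t = 2466000 s
ratio = min(1, 2*sqrt(1.22e-09*2466000/(pi*0.0576)))
= 0.257882
M(t) = 4.0 * 0.257882 = 1.032%

1.032


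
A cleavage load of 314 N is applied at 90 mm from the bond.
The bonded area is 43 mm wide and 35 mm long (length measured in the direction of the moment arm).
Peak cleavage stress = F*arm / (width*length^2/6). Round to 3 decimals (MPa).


Moment = 314 * 90 = 28260 N*mm
Section modulus = 43 * 1225 / 6 = 52675 / 6 mm^3
Stress = 28260 / (52675 / 6) = 169560 / 52675
= 3.219 MPa

3.219


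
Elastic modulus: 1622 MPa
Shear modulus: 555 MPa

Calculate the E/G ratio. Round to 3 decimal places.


E / G = 1622 / 555 = 2.923

2.923


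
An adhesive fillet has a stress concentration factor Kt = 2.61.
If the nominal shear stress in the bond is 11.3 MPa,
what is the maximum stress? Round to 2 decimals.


Max stress = 11.3 * 2.61 = 29.49 MPa

29.49


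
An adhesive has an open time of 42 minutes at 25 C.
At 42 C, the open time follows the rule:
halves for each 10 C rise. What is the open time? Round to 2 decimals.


Factor = 2^((42-25)/10) = 3.2490
Open time = 42 / 3.2490 = 12.93 min

12.93


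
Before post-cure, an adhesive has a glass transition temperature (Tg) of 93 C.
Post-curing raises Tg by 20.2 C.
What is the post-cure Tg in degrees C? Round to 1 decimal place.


Tg_post = Tg_base + delta_Tg
= 93 + 20.2
= 113.2 C

113.2


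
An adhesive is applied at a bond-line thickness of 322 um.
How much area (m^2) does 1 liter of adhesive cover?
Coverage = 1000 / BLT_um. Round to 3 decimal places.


Coverage = 1000 / 322 = 3.106 m^2

3.106


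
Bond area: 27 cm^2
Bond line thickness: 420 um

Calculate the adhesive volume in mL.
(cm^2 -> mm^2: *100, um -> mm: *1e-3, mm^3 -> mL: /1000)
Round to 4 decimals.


V = 27*100 * 420*1e-3 / 1000
= 1.1340 mL

1.1340


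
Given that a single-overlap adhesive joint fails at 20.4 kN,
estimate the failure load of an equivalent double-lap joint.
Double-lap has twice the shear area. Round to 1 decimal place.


Double-lap factor = 2
Expected load = 20.4 * 2 = 40.8 kN

40.8


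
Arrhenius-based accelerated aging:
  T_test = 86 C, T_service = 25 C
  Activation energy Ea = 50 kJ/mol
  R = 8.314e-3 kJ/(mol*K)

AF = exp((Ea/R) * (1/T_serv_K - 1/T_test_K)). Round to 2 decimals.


T_test_K = 359.15, T_serv_K = 298.15
AF = exp((50/8.314e-3) * (1/298.15 - 1/359.15))
= 30.75

30.75


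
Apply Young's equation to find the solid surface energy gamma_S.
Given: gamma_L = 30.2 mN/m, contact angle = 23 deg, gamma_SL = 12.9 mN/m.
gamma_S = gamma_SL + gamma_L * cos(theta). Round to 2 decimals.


theta_rad = 23 * pi/180 = 0.401426
gamma_S = 12.9 + 30.2 * cos(0.401426)
= 40.70 mN/m

40.70


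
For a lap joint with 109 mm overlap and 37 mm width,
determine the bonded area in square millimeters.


Area = 109 * 37 = 4033 mm^2

4033


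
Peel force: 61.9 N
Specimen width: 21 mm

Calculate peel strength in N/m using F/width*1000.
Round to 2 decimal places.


Peel strength = 61.9 / 21 * 1000 = 2947.62 N/m

2947.62


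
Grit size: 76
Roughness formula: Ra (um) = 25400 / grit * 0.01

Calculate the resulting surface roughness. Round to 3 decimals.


Ra = 25400 / 76 * 0.01
= 3.342 um

3.342


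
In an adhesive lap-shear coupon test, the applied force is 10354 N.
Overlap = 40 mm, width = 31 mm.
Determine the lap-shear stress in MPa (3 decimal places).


stress = F / (overlap * width)
= 10354 / (40 * 31)
= 8.350 MPa

8.350


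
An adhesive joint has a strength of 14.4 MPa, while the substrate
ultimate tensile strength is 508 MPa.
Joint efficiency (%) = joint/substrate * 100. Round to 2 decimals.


Efficiency = 14.4 / 508 * 100
= 2.83%

2.83


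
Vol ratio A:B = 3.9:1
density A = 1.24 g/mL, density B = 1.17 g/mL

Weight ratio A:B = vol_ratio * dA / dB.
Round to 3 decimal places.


Weight ratio = 3.9 * 1.24 / 1.17
= 4.133

4.133


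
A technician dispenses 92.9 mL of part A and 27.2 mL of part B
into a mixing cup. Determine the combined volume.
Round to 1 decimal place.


Combined volume = 92.9 + 27.2
= 120.1 mL

120.1


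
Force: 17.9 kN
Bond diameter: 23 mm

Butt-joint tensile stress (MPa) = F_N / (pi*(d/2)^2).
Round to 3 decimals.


F_N = 17.9 * 1000 = 17900.0 N
A = pi*(11.5)^2 = 415.4756 mm^2
stress = 17900.0 / 415.4756 = 43.083 MPa

43.083


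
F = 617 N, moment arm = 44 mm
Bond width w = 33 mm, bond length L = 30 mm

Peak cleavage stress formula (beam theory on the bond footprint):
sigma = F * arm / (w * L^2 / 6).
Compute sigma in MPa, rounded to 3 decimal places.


sigma = (617 * 44) / (33 * 900 / 6)
= 27148 * 6 / 29700
= 162888 / 29700
= 5.484 MPa

5.484


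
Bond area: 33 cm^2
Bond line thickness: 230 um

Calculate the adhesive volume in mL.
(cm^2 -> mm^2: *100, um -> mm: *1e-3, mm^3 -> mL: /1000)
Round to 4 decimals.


V = 33*100 * 230*1e-3 / 1000
= 0.7590 mL

0.7590


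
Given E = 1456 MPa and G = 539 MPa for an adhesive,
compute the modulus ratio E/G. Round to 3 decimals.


E/G ratio = 1456 / 539 = 2.701

2.701


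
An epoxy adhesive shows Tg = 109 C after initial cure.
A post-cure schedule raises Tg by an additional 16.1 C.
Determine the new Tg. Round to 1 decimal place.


New Tg = 109 + 16.1
= 125.1 C

125.1


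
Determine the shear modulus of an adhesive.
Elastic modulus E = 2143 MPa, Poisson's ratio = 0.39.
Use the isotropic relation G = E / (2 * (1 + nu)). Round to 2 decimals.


G = 2143 / (2*(1+0.39)) = 2143 / 2.78
= 770.86 MPa

770.86


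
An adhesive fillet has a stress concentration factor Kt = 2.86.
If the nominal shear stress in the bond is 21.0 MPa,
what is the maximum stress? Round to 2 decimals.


Max stress = 21.0 * 2.86 = 60.06 MPa

60.06


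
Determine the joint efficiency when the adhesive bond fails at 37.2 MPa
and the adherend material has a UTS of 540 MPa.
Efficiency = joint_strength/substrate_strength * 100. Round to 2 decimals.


Joint efficiency = 37.2 / 540 * 100
= 6.89%

6.89


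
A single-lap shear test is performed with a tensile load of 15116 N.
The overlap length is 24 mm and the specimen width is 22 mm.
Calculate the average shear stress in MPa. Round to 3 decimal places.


Shear stress = F / (overlap * width)
= 15116 / (24 * 22)
= 15116 / 528
= 28.629 MPa

28.629


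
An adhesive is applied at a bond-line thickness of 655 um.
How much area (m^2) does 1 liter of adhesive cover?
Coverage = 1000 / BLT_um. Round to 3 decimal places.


Coverage = 1000 / 655 = 1.527 m^2

1.527


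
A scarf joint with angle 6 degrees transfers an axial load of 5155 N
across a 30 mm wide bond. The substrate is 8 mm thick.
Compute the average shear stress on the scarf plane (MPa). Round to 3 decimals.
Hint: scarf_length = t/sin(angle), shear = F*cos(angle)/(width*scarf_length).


scarf_length = 8 / sin(6 deg) = 76.5342 mm
cos(6 deg) = 0.994522
shear stress = 5155 * 0.994522 / (30 * 76.5342)
= 2.233 MPa

2.233


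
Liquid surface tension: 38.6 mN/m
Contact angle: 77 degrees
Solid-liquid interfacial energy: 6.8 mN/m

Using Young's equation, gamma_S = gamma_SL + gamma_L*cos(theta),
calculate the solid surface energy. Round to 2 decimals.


gamma_S = 6.8 + 38.6 * cos(77)
= 15.48 mN/m

15.48


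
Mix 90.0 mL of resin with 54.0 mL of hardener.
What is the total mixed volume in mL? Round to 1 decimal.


Total = 90.0 + 54.0 = 144.0 mL

144.0


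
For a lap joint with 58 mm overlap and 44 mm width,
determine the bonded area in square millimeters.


Area = 58 * 44 = 2552 mm^2

2552


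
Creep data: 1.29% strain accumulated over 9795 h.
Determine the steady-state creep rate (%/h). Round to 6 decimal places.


Rate = 1.29 / 9795 = 0.000132 %/h

0.000132


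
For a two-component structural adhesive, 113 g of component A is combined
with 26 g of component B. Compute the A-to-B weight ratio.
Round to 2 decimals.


Weight ratio A:B = 113 / 26
= 4.35

4.35


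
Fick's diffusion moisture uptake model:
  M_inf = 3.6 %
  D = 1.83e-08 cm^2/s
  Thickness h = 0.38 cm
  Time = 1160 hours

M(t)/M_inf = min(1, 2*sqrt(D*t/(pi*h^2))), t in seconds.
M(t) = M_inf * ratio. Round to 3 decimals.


t_sec = 1160 * 3600 = 4176000
ratio = 2*sqrt(1.83e-08*4176000/(pi*0.38^2))
= min(1, 0.820875)
= 0.820875
M(t) = 3.6 * 0.820875 = 2.955 %

2.955


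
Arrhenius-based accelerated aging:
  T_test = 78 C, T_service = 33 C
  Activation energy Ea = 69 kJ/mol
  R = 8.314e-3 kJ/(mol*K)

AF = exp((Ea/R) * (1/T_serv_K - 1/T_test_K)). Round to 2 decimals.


T_test_K = 351.15, T_serv_K = 306.15
AF = exp((69/8.314e-3) * (1/306.15 - 1/351.15))
= 32.26

32.26


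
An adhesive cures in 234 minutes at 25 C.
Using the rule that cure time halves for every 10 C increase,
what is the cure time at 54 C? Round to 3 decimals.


Factor = 2^((54 - 25) / 10) = 7.4643
Cure time = 234 / 7.4643
= 31.349 minutes

31.349


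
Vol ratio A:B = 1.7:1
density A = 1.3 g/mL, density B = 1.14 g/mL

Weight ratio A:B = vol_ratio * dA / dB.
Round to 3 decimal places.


Weight ratio = 1.7 * 1.3 / 1.14
= 1.939

1.939


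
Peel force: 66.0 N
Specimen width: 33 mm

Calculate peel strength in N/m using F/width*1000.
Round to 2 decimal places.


Peel strength = 66.0 / 33 * 1000 = 2000.00 N/m

2000.00


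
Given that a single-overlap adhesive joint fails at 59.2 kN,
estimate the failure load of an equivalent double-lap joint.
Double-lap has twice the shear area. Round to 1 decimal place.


Double-lap factor = 2
Expected load = 59.2 * 2 = 118.4 kN

118.4


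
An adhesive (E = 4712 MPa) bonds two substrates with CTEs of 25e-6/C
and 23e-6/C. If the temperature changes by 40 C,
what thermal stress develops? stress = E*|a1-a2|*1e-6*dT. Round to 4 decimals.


Stress = 4712 * |25 - 23| * 1e-6 * 40
= 0.3770 MPa

0.3770


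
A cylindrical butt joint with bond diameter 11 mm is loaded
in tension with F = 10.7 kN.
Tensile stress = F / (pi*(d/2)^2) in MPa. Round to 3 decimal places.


Area = pi * (11/2)^2 = 95.0332 mm^2
Stress = 10.7*1000 / 95.0332
= 112.592 MPa

112.592


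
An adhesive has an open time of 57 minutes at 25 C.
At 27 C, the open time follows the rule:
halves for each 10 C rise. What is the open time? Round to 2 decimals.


Factor = 2^((27-25)/10) = 1.1487
Open time = 57 / 1.1487 = 49.62 min

49.62


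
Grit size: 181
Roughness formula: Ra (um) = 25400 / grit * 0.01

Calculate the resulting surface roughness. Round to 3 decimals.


Ra = 25400 / 181 * 0.01
= 1.403 um

1.403


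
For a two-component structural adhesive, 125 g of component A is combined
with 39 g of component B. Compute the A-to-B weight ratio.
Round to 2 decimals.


Weight ratio A:B = 125 / 39
= 3.21

3.21


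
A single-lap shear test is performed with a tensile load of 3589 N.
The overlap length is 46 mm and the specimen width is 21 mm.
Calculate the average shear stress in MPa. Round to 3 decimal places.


Shear stress = F / (overlap * width)
= 3589 / (46 * 21)
= 3589 / 966
= 3.715 MPa

3.715


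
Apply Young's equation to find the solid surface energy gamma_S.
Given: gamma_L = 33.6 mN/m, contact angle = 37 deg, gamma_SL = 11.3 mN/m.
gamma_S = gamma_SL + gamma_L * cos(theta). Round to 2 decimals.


theta_rad = 37 * pi/180 = 0.645772
gamma_S = 11.3 + 33.6 * cos(0.645772)
= 38.13 mN/m

38.13


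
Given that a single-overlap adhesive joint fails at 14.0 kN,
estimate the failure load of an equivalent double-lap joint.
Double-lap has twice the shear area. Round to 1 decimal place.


Double-lap factor = 2
Expected load = 14.0 * 2 = 28.0 kN

28.0


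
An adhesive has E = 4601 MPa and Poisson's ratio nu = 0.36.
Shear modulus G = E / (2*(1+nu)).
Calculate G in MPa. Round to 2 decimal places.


G = 4601 / (2*(1+0.36))
= 4601 / 2.72
= 1691.54 MPa

1691.54


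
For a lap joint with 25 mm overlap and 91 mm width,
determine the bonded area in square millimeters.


Area = 25 * 91 = 2275 mm^2

2275


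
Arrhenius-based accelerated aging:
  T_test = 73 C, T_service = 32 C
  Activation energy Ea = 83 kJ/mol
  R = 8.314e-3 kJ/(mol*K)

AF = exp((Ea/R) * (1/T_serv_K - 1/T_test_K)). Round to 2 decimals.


T_test_K = 346.15, T_serv_K = 305.15
AF = exp((83/8.314e-3) * (1/305.15 - 1/346.15))
= 48.18

48.18


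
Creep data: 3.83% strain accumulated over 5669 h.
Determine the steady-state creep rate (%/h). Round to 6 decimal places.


Rate = 3.83 / 5669 = 0.000676 %/h

0.000676


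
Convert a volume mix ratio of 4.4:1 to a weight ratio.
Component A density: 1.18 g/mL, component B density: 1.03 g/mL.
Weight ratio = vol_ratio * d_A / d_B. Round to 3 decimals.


= 4.4 * 1.18 / 1.03 = 5.041

5.041


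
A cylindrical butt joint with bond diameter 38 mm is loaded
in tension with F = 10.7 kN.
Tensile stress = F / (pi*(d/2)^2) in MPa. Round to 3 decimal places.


Area = pi * (38/2)^2 = 1134.1149 mm^2
Stress = 10.7*1000 / 1134.1149
= 9.435 MPa

9.435


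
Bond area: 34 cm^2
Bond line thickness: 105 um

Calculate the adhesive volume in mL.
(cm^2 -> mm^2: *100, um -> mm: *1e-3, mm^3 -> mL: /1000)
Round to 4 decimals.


V = 34*100 * 105*1e-3 / 1000
= 0.3570 mL

0.3570


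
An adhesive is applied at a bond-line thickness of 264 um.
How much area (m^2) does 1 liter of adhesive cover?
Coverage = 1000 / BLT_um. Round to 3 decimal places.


Coverage = 1000 / 264 = 3.788 m^2

3.788


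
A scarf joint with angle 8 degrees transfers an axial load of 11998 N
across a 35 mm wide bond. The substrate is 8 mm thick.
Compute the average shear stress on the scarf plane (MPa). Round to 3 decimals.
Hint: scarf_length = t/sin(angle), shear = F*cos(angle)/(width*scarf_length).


scarf_length = 8 / sin(8 deg) = 57.4824 mm
cos(8 deg) = 0.990268
shear stress = 11998 * 0.990268 / (35 * 57.4824)
= 5.906 MPa

5.906


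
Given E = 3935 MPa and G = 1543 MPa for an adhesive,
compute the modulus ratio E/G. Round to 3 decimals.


E/G ratio = 3935 / 1543 = 2.550

2.550


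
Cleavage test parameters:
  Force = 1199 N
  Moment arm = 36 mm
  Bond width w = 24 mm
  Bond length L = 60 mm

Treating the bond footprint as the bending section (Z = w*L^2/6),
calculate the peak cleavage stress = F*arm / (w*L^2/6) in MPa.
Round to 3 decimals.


M = 1199 * 36 = 43164 N*mm
Z = 24 * 60^2 / 6 = 86400 / 6 mm^3
sigma = M / Z = 6 * 43164 / 86400 = 258984 / 86400
= 2.998 MPa

2.998


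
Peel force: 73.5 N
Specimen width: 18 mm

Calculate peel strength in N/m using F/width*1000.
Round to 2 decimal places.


Peel strength = 73.5 / 18 * 1000 = 4083.33 N/m

4083.33


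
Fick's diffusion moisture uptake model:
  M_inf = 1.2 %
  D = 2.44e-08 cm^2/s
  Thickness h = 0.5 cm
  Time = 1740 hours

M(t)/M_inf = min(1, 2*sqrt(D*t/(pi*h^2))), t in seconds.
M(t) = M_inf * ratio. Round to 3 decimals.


t_sec = 1740 * 3600 = 6264000
ratio = 2*sqrt(2.44e-08*6264000/(pi*0.5^2))
= min(1, 0.882279)
= 0.882279
M(t) = 1.2 * 0.882279 = 1.059 %

1.059


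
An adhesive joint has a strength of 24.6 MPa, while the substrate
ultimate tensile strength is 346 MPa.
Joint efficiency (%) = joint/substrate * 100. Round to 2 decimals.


Efficiency = 24.6 / 346 * 100
= 7.11%

7.11


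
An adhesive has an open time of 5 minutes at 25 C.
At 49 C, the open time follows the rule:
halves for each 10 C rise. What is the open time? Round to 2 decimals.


Factor = 2^((49-25)/10) = 5.2780
Open time = 5 / 5.2780 = 0.95 min

0.95


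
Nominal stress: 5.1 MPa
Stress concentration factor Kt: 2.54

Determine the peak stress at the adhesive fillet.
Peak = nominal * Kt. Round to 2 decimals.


Peak stress = 5.1 * 2.54
= 12.95 MPa

12.95


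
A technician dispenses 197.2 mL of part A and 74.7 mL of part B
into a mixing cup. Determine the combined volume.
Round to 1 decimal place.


Combined volume = 197.2 + 74.7
= 271.9 mL

271.9


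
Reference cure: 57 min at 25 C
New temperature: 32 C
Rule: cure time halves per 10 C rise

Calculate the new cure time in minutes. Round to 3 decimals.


factor = 2^((32-25)/10) = 1.6245
t_new = 57 / 1.6245 = 35.088 min

35.088


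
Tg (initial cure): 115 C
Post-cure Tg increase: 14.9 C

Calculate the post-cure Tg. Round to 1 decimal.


Post-cure Tg = 115 + 14.9 = 129.9 C

129.9


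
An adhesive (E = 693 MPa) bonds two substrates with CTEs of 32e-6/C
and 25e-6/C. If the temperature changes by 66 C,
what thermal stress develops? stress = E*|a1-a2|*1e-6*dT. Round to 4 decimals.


Stress = 693 * |32 - 25| * 1e-6 * 66
= 0.3202 MPa

0.3202


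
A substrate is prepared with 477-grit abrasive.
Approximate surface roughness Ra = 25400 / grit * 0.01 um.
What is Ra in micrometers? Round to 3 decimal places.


Ra = 25400 / 477 * 0.01 = 0.532 um

0.532


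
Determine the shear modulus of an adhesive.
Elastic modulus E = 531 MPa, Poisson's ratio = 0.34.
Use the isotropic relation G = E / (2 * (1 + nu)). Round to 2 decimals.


G = 531 / (2*(1+0.34)) = 531 / 2.68
= 198.13 MPa

198.13


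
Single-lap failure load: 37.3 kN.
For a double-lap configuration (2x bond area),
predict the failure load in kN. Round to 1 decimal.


Failure load = 37.3 * 2 = 74.6 kN

74.6


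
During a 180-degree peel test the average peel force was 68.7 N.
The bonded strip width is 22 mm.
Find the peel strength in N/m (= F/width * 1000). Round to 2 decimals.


Peel strength = F/width * 1000
= 68.7 / 22 * 1000
= 3122.73 N/m

3122.73


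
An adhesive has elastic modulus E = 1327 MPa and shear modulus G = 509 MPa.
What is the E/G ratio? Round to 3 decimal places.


E/G = 1327 / 509 = 2.607

2.607


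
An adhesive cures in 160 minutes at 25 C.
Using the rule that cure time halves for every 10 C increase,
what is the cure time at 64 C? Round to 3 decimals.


Factor = 2^((64 - 25) / 10) = 14.9285
Cure time = 160 / 14.9285
= 10.718 minutes

10.718


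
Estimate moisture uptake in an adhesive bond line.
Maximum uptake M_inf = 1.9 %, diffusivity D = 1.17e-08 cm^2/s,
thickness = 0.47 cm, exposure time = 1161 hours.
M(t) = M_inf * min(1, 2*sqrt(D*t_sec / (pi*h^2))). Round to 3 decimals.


Convert time: 1161 h = 4179600 s
ratio = min(1, 2*sqrt(1.17e-08*4179600/(pi*0.47^2)))
= 0.530906
M(t) = 1.9 * 0.530906 = 1.009%

1.009


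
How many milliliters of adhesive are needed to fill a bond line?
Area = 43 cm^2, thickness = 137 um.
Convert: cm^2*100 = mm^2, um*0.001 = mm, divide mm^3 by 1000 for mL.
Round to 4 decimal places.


= (43 * 100) * (137 * 0.001) / 1000
= 0.5891 mL

0.5891


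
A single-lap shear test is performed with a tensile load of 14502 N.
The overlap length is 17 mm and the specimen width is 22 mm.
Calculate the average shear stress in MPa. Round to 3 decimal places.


Shear stress = F / (overlap * width)
= 14502 / (17 * 22)
= 14502 / 374
= 38.775 MPa

38.775


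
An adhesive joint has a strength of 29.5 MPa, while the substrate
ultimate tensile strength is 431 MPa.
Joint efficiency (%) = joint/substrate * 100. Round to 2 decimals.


Efficiency = 29.5 / 431 * 100
= 6.84%

6.84


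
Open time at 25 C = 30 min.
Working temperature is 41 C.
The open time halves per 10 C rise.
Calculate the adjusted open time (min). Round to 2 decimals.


factor = 2^((41 - 25) / 10) = 3.0314
ot = 30 / 3.0314 = 9.90 min

9.90


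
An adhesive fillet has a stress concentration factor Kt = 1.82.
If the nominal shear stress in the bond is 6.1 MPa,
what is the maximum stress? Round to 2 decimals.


Max stress = 6.1 * 1.82 = 11.10 MPa

11.10


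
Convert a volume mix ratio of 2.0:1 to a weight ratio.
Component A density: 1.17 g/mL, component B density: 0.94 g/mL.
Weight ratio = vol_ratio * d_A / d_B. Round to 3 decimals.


= 2.0 * 1.17 / 0.94 = 2.489

2.489


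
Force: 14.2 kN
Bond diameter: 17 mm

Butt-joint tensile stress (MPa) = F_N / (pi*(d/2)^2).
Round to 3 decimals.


F_N = 14.2 * 1000 = 14200.0 N
A = pi*(8.5)^2 = 226.9801 mm^2
stress = 14200.0 / 226.9801 = 62.561 MPa

62.561


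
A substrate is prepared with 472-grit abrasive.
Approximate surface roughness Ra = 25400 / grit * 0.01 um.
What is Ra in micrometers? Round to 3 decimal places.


Ra = 25400 / 472 * 0.01 = 0.538 um

0.538


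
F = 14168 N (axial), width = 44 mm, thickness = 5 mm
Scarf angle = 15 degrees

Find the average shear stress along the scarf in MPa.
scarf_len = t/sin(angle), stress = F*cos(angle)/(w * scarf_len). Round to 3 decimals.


scarf_len = 5/sin(15 deg) = 19.3185
cos(15 deg) = 0.965926
stress = 14168*0.965926/(44*19.3185) = 16.100 MPa

16.100


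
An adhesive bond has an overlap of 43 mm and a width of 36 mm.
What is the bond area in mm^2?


Bond area = overlap * width
= 43 * 36
= 1548 mm^2

1548


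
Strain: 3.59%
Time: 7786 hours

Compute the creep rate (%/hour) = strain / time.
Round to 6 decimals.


Creep rate = 3.59 / 7786
= 0.000461 %/h

0.000461


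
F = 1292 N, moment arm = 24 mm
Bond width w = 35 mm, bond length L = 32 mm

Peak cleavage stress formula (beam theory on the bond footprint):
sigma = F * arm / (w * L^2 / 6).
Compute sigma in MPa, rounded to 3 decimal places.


sigma = (1292 * 24) / (35 * 1024 / 6)
= 31008 * 6 / 35840
= 186048 / 35840
= 5.191 MPa

5.191


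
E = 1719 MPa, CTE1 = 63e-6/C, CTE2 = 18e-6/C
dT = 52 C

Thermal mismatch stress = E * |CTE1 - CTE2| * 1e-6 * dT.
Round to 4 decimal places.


= 1719 * 45e-6 * 52
= 4.0225 MPa

4.0225


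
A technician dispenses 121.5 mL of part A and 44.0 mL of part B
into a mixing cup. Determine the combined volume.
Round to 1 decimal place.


Combined volume = 121.5 + 44.0
= 165.5 mL

165.5


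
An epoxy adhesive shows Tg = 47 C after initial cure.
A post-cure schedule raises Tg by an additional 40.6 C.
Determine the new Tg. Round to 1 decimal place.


New Tg = 47 + 40.6
= 87.6 C

87.6


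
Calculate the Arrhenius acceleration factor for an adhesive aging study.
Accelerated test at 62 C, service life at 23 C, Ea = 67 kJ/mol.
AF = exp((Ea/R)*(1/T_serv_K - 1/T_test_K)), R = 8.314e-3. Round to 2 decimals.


T_test = 335.15 K, T_serv = 296.15 K
Ea/R = 67 / 0.008314 = 8058.70
AF = exp(8058.70 * (1/296.15 - 1/335.15))
= 23.72

23.72


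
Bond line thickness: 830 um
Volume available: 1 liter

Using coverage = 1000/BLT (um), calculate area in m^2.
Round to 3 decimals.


1 L = 1e6 mm^3, thickness = 830 um = 0.83 mm
Area = 1e6 / 0.83 mm^2 = (1e6 / 0.83) / 1e6 m^2 = 1000 / 830 m^2
= 1.205 m^2

1.205


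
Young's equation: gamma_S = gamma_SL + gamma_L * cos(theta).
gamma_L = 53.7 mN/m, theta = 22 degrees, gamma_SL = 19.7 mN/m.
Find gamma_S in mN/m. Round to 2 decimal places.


cos(22 deg) = 0.927184
gamma_S = 19.7 + 53.7 * 0.927184
= 69.49 mN/m

69.49


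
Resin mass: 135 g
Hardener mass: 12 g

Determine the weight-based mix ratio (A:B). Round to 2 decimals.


Ratio = 135 / 12 = 11.25

11.25


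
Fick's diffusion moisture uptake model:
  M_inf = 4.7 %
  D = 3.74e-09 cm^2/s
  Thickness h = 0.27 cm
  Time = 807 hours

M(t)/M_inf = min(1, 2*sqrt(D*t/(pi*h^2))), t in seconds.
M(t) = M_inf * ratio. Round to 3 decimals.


t_sec = 807 * 3600 = 2905200
ratio = 2*sqrt(3.74e-09*2905200/(pi*0.27^2))
= min(1, 0.435627)
= 0.435627
M(t) = 4.7 * 0.435627 = 2.047 %

2.047


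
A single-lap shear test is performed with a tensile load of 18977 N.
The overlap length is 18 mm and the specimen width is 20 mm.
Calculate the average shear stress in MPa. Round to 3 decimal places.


Shear stress = F / (overlap * width)
= 18977 / (18 * 20)
= 18977 / 360
= 52.714 MPa

52.714


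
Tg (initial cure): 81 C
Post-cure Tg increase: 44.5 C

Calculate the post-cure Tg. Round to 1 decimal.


Post-cure Tg = 81 + 44.5 = 125.5 C

125.5


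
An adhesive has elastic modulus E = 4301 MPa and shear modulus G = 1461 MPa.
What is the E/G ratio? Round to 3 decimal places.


E/G = 4301 / 1461 = 2.944

2.944


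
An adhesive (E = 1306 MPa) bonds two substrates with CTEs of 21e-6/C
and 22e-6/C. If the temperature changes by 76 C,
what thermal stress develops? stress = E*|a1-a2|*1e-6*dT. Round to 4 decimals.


Stress = 1306 * |21 - 22| * 1e-6 * 76
= 0.0993 MPa

0.0993


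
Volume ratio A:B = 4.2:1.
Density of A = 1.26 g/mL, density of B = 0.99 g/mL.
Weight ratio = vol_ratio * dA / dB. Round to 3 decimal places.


Wt ratio = 4.2 * 1.26 / 0.99
= 5.345

5.345


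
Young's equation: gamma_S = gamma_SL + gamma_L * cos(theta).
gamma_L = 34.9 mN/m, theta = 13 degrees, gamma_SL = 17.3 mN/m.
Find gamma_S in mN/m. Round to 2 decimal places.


cos(13 deg) = 0.974370
gamma_S = 17.3 + 34.9 * 0.974370
= 51.31 mN/m

51.31


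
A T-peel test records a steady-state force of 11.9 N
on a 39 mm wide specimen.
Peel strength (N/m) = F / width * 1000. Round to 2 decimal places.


Peel strength = 11.9 / 39 * 1000
= 305.13 N/m

305.13
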